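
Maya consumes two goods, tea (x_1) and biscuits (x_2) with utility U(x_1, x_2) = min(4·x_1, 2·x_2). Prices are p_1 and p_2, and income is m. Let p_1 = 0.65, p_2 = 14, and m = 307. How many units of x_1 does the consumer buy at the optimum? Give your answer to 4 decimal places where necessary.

Leontief preferences: the optimum is at the kink where x_1/2 = x_2/4, i.e. x_2 = 2·x_1.
Budget: p_1·x_1 + p_2·2·x_1 = m, so (2·p_1 + 4·p_2)·x_1 = 2·m.
Demand: x_1*(p_1,p_2,m) = 2·m/(2·p_1 + 4·p_2), x_2* = 4·m/(2·p_1 + 4·p_2).
Here 2·0.65 + 4·14 = 57.3, giving x_1* = 10.7155.

x_1* = 10.7155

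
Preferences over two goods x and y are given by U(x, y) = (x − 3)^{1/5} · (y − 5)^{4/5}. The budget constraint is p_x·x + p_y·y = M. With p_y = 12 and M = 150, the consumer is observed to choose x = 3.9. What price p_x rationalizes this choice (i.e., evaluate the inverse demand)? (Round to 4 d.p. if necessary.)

Let x' = x−3, y' = y−5. MRS = (1/4)·y'/x' = p_x/p_y.
Substituting into the budget: x* = 3 + 0.2·(M − 3·p_x − 5·p_y)/p_x, and y* = 5 + 0.8·(…)/p_y.
Set x* = 3.9 in the demand function and solve for p_x: p_x = 12.

p_x = 12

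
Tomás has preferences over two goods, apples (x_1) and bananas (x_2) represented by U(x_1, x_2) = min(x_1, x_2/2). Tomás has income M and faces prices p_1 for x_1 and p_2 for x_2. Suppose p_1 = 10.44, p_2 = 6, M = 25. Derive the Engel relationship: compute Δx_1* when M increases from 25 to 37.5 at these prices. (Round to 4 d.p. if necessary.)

Δx_1* = 0.557

With perfect complements, no substitution: consume in ratio x_1:x_2 = 1:2.
Budget: p_1·x_1 + p_2·2·x_1 = M, so (p_1 + 2·p_2)·x_1 = M.
Demand: x_1*(p_1,p_2,M) = M/(p_1 + 2·p_2), x_2* = 2·M/(p_1 + 2·p_2).
Here 10.44 + 2·6 = 22.44, giving x_1* = 1.1141.
At M' = 37.5: x_1* = 1.6711. Change: 1.6711 − 1.1141 = 0.557.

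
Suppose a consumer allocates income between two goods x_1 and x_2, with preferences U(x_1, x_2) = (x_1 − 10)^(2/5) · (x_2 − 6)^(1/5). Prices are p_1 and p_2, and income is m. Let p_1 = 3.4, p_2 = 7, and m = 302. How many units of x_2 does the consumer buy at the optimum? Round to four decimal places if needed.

x_2* = 16.7619

This is Cobb-Douglas in (x_1−10, x_2−6): tangency gives 0.4·p_2·(x_2−6) = 0.2·p_1·(x_1−10).
After buying the subsistence bundle (10, 6), a share 2/3 of the remaining income goes to x_1: x_1* = 10 + 2/3·(m − 10p_1 − 6p_2)/p_1.
Discretionary income = 302 − 10·3.4 − 6·7 = 226; x_2* = 6 + 1/3·226/7 = 16.7619.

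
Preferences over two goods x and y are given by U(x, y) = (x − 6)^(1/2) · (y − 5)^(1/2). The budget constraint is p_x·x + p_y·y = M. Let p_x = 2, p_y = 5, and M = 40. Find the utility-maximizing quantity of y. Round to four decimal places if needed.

y* = 5.3

Discretionary income = 40 − 6·2 − 5·5 = 3; y* = 5 + 0.5·3/5 = 5.3.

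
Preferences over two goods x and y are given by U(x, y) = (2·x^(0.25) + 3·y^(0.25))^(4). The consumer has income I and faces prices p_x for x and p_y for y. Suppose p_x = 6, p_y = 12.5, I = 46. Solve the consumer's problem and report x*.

From the CES first-order condition, (2/3)·(y/x)^(0.75) = p_x/p_y.
Solve for the ratio: y/x = [(3/2)·p_x/p_y]^(4/3).
With the ratio pinned down, the budget gives x* = I/(p_x + p_y·(y/x)) and y* = (y/x)·x*.
Numerically y/x = 0.645322, so x* = 46/(6 + 12.5·0.645322) = 3.2702.

x* = 3.2702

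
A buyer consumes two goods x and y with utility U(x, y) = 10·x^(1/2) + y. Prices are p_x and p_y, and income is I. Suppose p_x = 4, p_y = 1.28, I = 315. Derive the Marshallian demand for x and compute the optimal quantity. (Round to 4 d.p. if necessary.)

Utility is quasi-linear in y; the FOC for x is 5/√x = p_x/p_y.
Solve: √x = 5·p_y/p_x, so x*(p_x,p_y) = (5·p_y/p_x)², and y* = (I − p_x·x*)/p_y.
Plugging in: x* = (5·1.28/4)² = 2.56.

x* = 2.56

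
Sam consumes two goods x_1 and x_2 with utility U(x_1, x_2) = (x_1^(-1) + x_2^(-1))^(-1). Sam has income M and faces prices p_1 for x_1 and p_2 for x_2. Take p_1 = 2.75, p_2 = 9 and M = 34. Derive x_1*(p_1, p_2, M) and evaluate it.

From the CES first-order condition, (x_2/x_1)^(2) = p_1/p_2.
Solve for the ratio: x_2/x_1 = [p_1/p_2]^(0.5).
Substitute x_2 = (x_2/x_1)·x_1 into the budget: x_1* = M/(p_1 + p_2·(x_2/x_1)).
Numerically x_2/x_1 = 0.552771, so x_1* = 34/(2.75 + 9·0.552771) = 4.4013.

x_1* = 4.4013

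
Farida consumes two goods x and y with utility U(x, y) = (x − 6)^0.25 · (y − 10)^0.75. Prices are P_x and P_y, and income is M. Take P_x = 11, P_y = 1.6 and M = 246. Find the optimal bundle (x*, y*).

Discretionary income = 246 − 6·11 − 10·1.6 = 164; x* = 6 + 0.25·164/11 = 9.7273; y* = 10 + 0.75·164/1.6 = 86.875.

x* = 9.7273, y* = 86.875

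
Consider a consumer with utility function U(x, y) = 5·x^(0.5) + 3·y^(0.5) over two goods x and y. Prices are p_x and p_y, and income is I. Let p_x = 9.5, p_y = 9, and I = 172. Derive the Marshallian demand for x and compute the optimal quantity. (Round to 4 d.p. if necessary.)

MU_x ∝ 5·x^(-0.5), MU_y ∝ 3·y^(-0.5), so MRS = (5/3)·(y/x)^(0.5) = p_x/p_y.
Hence y/x = ((3/5)·p_x/p_y)^(1/(0.5)), i.e. raised to the 2 power.
Substitute y = (y/x)·x into the budget: x* = I/(p_x + p_y·(y/x)).
Numerically y/x = 0.401111, so x* = 172/(9.5 + 9·0.401111) = 13.1198.

x* = 13.1198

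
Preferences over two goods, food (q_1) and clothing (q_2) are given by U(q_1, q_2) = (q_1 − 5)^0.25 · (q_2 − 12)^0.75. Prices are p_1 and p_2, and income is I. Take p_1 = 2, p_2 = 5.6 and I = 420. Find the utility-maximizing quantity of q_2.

This is Cobb-Douglas in (q_1−5, q_2−12): tangency gives 0.25·p_2·(q_2−12) = 0.75·p_1·(q_1−5).
After buying the subsistence bundle (5, 12), a share 0.25 of the remaining income goes to q_1: q_1* = 5 + 0.25·(I − 5p_1 − 12p_2)/p_1.
Discretionary income = 420 − 5·2 − 12·5.6 = 342.8; q_2* = 12 + 0.75·342.8/5.6 = 57.9107.

q_2* = 57.9107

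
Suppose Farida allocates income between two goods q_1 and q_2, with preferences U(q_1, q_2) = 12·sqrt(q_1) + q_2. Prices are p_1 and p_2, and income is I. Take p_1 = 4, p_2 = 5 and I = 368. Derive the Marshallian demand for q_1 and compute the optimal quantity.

Thus q_1* = (6·p_2/p_1)² — independent of I — with the rest of income spent on q_2.
Plugging in: q_1* = (6·5/4)² = 56.25.

q_1* = 56.25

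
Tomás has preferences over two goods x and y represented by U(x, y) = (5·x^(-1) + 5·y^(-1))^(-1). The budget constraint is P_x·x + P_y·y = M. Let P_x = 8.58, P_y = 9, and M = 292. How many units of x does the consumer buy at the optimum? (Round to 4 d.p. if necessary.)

x* = 16.813

MRS = MU_x/MU_y = (y/x)^(2). Set equal to P_x/P_y.
Solve for the ratio: y/x = [P_x/P_y]^(0.5).
With the ratio pinned down, the budget gives x* = M/(P_x + P_y·(y/x)) and y* = (y/x)·x*.
Numerically y/x = 0.976388, so x* = 292/(8.58 + 9·0.976388) = 16.813.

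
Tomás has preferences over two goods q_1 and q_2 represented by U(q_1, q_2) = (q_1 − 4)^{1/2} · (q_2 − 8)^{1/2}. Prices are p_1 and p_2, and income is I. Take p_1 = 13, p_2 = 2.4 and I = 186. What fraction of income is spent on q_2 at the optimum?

Discretionary income = 186 − 4·13 − 8·2.4 = 114.8; q_1* = 4 + 0.5·114.8/13 = 8.4154; q_2* = 8 + 0.5·114.8/2.4 = 31.9167.
Expenditure on q_2: 2.4·31.9167 = 76.6; share = 0.4118.

share on q_2 = 0.4118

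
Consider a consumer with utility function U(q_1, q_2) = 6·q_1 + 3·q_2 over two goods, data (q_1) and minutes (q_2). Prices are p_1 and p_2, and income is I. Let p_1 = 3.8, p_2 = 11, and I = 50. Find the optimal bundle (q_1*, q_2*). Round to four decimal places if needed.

q_1* = 13.1579, q_2* = 0

q_1 gives more utility per dollar, so spend all income on q_1: q_1* = I/p_1, q_2* = 0.
Numerically: q_1* = 13.1579, q_2* = 0.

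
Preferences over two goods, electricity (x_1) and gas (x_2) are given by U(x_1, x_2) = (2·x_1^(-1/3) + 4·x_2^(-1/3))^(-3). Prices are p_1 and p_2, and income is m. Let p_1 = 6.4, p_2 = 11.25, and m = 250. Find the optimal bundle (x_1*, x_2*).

x_1* = 13.3024, x_2* = 14.6546

MU_x_1 ∝ 2·x_1^(-4/3), MU_x_2 ∝ 4·x_2^(-4/3), so MRS = (1/2)·(x_2/x_1)^(4/3) = p_1/p_2.
Solve for the ratio: x_2/x_1 = [2·p_1/p_2]^(0.75).
With the ratio pinned down, the budget gives x_1* = m/(p_1 + p_2·(x_2/x_1)) and x_2* = (x_2/x_1)·x_1*.
Numerically x_2/x_1 = 1.101649, so x_1* = 250/(6.4 + 11.25·1.101649) = 13.3024 and x_2* = 1.101649·13.3024 = 14.6546.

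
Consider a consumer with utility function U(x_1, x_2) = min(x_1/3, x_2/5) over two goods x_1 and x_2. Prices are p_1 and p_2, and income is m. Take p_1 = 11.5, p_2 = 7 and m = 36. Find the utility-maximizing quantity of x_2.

Leontief preferences: the optimum is at the kink where x_1/3 = x_2/5, i.e. x_2 = (5/3)·x_1.
Budget: p_1·x_1 + p_2·(5/3)·x_1 = m, so (3·p_1 + 5·p_2)·x_1 = 3·m.
Demand: x_1*(p_1,p_2,m) = 3·m/(3·p_1 + 5·p_2), x_2* = 5·m/(3·p_1 + 5·p_2).
Here 3·11.5 + 5·7 = 69.5, giving x_2* = 2.5899.

x_2* = 2.5899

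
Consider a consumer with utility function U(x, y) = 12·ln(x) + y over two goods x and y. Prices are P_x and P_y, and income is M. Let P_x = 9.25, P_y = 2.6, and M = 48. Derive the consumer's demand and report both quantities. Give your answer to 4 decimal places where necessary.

x* = 3.373, y* = 6.4615

MU_x = 12/x, MU_y = 1. Tangency: 12/x = P_x/P_y.
So x*(P_x,P_y) = 12·P_y/P_x, independent of income; and y* = (M − 12·P_y)/P_y.
At the given prices: x* = 12·2.6/9.25 = 3.373, and y* = 6.4615.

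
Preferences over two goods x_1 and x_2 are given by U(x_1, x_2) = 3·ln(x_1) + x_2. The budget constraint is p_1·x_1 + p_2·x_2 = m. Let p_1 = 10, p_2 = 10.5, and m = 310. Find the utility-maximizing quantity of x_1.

Set MRS = p_1/p_2: (3/x_1)/1 = p_1/p_2.
So x_1*(p_1,p_2) = 3·p_2/p_1, independent of income; and x_2* = (m − 3·p_2)/p_2.
At the given prices: x_1* = 3·10.5/10 = 3.15.

x_1* = 3.15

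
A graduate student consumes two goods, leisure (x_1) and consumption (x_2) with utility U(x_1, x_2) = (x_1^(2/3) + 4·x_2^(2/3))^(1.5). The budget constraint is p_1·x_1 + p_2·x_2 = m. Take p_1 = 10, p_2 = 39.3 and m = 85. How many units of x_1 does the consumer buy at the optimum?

MU_x_1 ∝ x_1^(-1/3), MU_x_2 ∝ 4·x_2^(-1/3), so MRS = (1/4)·(x_2/x_1)^(1/3) = p_1/p_2.
Hence x_2/x_1 = (4·p_1/p_2)^(1/(1/3)), i.e. raised to the 3 power.
With the ratio pinned down, the budget gives x_1* = m/(p_1 + p_2·(x_2/x_1)) and x_2* = (x_2/x_1)·x_1*.
Numerically x_2/x_1 = 1.054393, so x_1* = 85/(10 + 39.3·1.054393) = 1.6525.

x_1* = 1.6525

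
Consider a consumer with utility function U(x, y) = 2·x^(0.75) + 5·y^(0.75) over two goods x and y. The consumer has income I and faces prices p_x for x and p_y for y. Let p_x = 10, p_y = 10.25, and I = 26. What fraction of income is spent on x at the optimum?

MRS = MU_x/MU_y = (2/5)·(y/x)^(0.25). Set equal to p_x/p_y.
Solve for the ratio: y/x = [(5/2)·p_x/p_y]^(4).
Substitute y = (y/x)·x into the budget: x* = I/(p_x + p_y·(y/x)).
Numerically y/x = 35.388697, so x* = 26/(10 + 10.25·35.388697) = 0.0698 and y* = 35.388697·0.0698 = 2.4685.
Expenditure on x: 10·0.0698 = 0.6975; share = 0.0268.

share on x = 0.0268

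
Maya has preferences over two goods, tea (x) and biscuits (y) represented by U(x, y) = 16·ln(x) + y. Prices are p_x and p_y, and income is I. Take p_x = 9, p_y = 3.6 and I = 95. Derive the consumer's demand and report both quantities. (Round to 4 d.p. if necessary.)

So x*(p_x,p_y) = 16·p_y/p_x, independent of income; and y* = (I − 16·p_y)/p_y.
At the given prices: x* = 16·3.6/9 = 6.4, and y* = 10.3889.

x* = 6.4, y* = 10.3889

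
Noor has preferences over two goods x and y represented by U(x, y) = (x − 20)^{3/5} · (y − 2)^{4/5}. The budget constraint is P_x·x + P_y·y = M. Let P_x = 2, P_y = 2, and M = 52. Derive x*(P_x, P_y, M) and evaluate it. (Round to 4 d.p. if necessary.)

x* = 21.7143

Let x' = x−20, y' = y−2. MRS = (3/4)·y'/x' = P_x/P_y.
After buying the subsistence bundle (20, 2), a share 3/7 of the remaining income goes to x: x* = 20 + 3/7·(M − 20P_x − 2P_y)/P_x.
Discretionary income = 52 − 20·2 − 2·2 = 8; x* = 20 + 3/7·8/2 = 21.7143.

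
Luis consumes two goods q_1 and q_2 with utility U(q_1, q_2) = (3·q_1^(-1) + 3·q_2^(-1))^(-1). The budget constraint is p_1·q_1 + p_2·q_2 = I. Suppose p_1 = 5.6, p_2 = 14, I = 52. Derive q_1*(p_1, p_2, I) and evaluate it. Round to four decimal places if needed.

MU_q_1 ∝ 3·q_1^(-2), MU_q_2 ∝ 3·q_2^(-2), so MRS = (q_2/q_1)^(2) = p_1/p_2.
Solve for the ratio: q_2/q_1 = [p_1/p_2]^(0.5).
Substitute q_2 = (q_2/q_1)·q_1 into the budget: q_1* = I/(p_1 + p_2·(q_2/q_1)).
Numerically q_2/q_1 = 0.632456, so q_1* = 52/(5.6 + 14·0.632456) = 3.5975.

q_1* = 3.5975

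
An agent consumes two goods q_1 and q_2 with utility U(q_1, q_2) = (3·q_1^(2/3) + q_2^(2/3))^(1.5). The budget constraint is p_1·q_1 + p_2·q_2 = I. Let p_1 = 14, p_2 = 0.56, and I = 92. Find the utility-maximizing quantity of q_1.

q_1* = 0.2721

From the CES first-order condition, 3·(q_2/q_1)^(1/3) = p_1/p_2.
Hence q_2/q_1 = ((1/3)·p_1/p_2)^(1/(1/3)), i.e. raised to the 3 power.
Substitute q_2 = (q_2/q_1)·q_1 into the budget: q_1* = I/(p_1 + p_2·(q_2/q_1)).
Numerically q_2/q_1 = 578.703704, so q_1* = 92/(14 + 0.56·578.703704) = 0.2721.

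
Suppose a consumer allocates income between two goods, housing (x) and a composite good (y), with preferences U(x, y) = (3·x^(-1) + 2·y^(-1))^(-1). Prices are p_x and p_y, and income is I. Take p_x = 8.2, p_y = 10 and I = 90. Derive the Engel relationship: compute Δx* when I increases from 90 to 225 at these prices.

Δx* = 8.6573

From the CES first-order condition, (3/2)·(y/x)^(2) = p_x/p_y.
Solve for the ratio: y/x = [(2/3)·p_x/p_y]^(0.5).
Substitute y = (y/x)·x into the budget: x* = I/(p_x + p_y·(y/x)).
Numerically y/x = 0.739369, so x* = 90/(8.2 + 10·0.739369) = 5.7716.
At I' = 225: x* = 14.4289. Change: 14.4289 − 5.7716 = 8.6573.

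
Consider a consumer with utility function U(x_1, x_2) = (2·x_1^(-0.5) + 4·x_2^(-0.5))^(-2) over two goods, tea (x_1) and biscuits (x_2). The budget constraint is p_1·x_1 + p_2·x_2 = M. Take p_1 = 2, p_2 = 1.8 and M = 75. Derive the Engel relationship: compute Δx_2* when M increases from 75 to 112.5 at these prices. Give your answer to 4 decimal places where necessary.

Numerically x_2/x_1 = 1.70291, so x_1* = 75/(2 + 1.8·1.70291) = 14.8068 and x_2* = 1.70291·14.8068 = 25.2147.
At M' = 112.5: x_2* = 37.822. Change: 37.822 − 25.2147 = 12.6073.

Δx_2* = 12.6073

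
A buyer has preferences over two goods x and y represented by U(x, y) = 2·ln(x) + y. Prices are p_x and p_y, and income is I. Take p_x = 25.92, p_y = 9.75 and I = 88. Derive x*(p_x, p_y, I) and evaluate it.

x* = 0.7523

MU_x = 2/x, MU_y = 1. Tangency: 2/x = p_x/p_y.
So x*(p_x,p_y) = 2·p_y/p_x, independent of income; and y* = (I − 2·p_y)/p_y.
At the given prices: x* = 2·9.75/25.92 = 0.7523.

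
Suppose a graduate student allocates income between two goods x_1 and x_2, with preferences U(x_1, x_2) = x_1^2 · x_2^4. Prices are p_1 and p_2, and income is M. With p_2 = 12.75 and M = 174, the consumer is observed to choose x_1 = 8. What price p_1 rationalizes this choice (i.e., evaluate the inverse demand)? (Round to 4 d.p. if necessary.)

p_1 = 7.25

The MRS is (1/2)·x_2/x_1. Set MRS = p_1/p_2.
So 2·p_2·x_2 = 4·p_1·x_1; combined with the budget, a share 1/3 of income goes to x_1.
Demand: x_1*(p_1,p_2,M) = 1/3·M/p_1 and x_2* = 2/3·M/p_2.
Set x_1* = 8 in the demand function and solve for p_1: p_1 = 7.25.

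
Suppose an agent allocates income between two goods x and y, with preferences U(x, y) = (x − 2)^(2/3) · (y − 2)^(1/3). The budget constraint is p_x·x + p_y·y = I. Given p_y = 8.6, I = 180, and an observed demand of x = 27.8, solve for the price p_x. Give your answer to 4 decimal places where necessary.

p_x = 4

Let x' = x−2, y' = y−2. MRS = 2·y'/x' = p_x/p_y.
After buying the subsistence bundle (2, 2), a share 2/3 of the remaining income goes to x: x* = 2 + 2/3·(I − 2p_x − 2p_y)/p_x.
Set x* = 27.8 in the demand function and solve for p_x: p_x = 4.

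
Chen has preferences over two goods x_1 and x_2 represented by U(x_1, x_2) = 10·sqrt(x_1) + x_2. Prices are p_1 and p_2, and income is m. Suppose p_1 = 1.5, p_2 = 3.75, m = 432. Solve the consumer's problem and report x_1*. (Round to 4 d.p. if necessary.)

Set MRS = p_1/p_2: 5·x_1^(−1/2) = p_1/p_2.
Solve: √x_1 = 5·p_2/p_1, so x_1*(p_1,p_2) = (5·p_2/p_1)², and x_2* = (m − p_1·x_1*)/p_2.
Plugging in: x_1* = (5·3.75/1.5)² = 156.25.

x_1* = 156.25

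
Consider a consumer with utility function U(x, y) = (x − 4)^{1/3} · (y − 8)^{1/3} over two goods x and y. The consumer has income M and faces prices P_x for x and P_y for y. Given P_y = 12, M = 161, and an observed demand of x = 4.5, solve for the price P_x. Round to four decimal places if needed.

Let x' = x−4, y' = y−8. MRS = y'/x' = P_x/P_y.
After buying the subsistence bundle (4, 8), a share 0.5 of the remaining income goes to x: x* = 4 + 0.5·(M − 4P_x − 8P_y)/P_x.
Set x* = 4.5 in the demand function and solve for P_x: P_x = 13.

P_x = 13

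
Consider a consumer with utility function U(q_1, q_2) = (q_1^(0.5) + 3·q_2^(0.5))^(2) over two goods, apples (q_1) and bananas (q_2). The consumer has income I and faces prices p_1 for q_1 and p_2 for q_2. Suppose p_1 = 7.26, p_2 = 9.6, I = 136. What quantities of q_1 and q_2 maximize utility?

MU_q_1 ∝ q_1^(-0.5), MU_q_2 ∝ 3·q_2^(-0.5), so MRS = (1/3)·(q_2/q_1)^(0.5) = p_1/p_2.
Solve for the ratio: q_2/q_1 = [3·p_1/p_2]^(2).
With the ratio pinned down, the budget gives q_1* = I/(p_1 + p_2·(q_2/q_1)) and q_2* = (q_2/q_1)·q_1*.
Numerically q_2/q_1 = 5.147227, so q_1* = 136/(7.26 + 9.6·5.147227) = 2.3997 and q_2* = 5.147227·2.3997 = 12.3519.

q_1* = 2.3997, q_2* = 12.3519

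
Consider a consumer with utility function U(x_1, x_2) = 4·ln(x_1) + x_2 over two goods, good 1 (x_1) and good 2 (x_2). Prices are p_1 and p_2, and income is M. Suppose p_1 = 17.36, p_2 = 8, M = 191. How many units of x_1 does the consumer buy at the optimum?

MU_x_1 = 4/x_1, MU_x_2 = 1. Tangency: 4/x_1 = p_1/p_2.
So x_1*(p_1,p_2) = 4·p_2/p_1, independent of income; and x_2* = (M − 4·p_2)/p_2.
At the given prices: x_1* = 4·8/17.36 = 1.8433.

x_1* = 1.8433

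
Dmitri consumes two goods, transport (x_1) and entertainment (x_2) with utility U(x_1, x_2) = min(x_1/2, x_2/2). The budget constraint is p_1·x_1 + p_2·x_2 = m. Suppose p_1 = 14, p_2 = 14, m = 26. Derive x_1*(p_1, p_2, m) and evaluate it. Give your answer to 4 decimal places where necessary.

x_1* = 0.9286

With perfect complements, no substitution: consume in ratio x_1:x_2 = 2:2.
Budget: p_1·x_1 + p_2·x_1 = m, so (2·p_1 + 2·p_2)·x_1 = 2·m.
Demand: x_1*(p_1,p_2,m) = 2·m/(2·p_1 + 2·p_2), x_2* = 2·m/(2·p_1 + 2·p_2).
Here 2·14 + 2·14 = 56, giving x_1* = 0.9286.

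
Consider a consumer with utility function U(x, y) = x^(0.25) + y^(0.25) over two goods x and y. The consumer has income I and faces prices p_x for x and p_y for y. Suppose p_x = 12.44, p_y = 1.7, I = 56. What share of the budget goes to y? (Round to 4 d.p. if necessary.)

share on y = 0.66

MU_x ∝ x^(-0.75), MU_y ∝ y^(-0.75), so MRS = (y/x)^(0.75) = p_x/p_y.
Solve for the ratio: y/x = [p_x/p_y]^(4/3).
Substitute y = (y/x)·x into the budget: x* = I/(p_x + p_y·(y/x)).
Numerically y/x = 14.206768, so x* = 56/(12.44 + 1.7·14.206768) = 1.5304 and y* = 14.206768·1.5304 = 21.7422.
Expenditure on y: 1.7·21.7422 = 36.9617; share = 0.66.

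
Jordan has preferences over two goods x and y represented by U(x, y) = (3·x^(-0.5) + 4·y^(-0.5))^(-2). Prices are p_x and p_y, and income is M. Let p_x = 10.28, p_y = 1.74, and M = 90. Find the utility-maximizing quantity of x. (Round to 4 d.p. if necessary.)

x* = 5.2421

MU_x ∝ 3·x^(-1.5), MU_y ∝ 4·y^(-1.5), so MRS = (3/4)·(y/x)^(1.5) = p_x/p_y.
Hence y/x = ((4/3)·p_x/p_y)^(1/(1.5)), i.e. raised to the 2/3 power.
Substitute y = (y/x)·x into the budget: x* = M/(p_x + p_y·(y/x)).
Numerically y/x = 3.959026, so x* = 90/(10.28 + 1.74·3.959026) = 5.2421.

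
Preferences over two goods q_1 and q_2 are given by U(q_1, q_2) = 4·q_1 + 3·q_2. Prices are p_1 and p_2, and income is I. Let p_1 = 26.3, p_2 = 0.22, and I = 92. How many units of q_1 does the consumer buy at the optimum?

Linear utility — the consumer picks whichever good has higher MU/price: 4/26.3 = 0.1521 vs 3/0.22 = 13.6364.
q_2 gives more utility per dollar, so spend all income on q_2: q_2* = I/p_2, q_1* = 0.
Numerically: q_1* = 0, q_2* = 418.1818.

q_1* = 0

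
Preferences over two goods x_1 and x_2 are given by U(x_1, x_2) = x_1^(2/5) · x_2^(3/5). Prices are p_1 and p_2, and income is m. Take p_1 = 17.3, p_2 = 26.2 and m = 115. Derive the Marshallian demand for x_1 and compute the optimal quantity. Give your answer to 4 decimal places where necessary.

Tangency: MRS = (2/3)·x_2/x_1 = p_1/p_2.
So 0.4·p_2·x_2 = 0.6·p_1·x_1; combined with the budget, a share 0.4 of income goes to x_1.
Demand: x_1*(p_1,p_2,m) = 0.4·m/p_1 and x_2* = 0.6·m/p_2.
At p_1=17.3, p_2=26.2, m=115: x_1* = 0.4·115/17.3 = 2.659.

x_1* = 2.659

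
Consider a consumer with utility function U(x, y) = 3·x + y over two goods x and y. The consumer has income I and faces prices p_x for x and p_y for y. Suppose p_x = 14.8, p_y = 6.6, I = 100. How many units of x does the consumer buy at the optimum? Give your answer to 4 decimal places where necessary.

x* = 6.7568

Perfect substitutes: compare marginal utility per dollar. 3/p_x vs 1/p_y → 0.2027 vs 0.1515.
x gives more utility per dollar, so spend all income on x: x* = I/p_x, y* = 0.
Numerically: x* = 6.7568, y* = 0.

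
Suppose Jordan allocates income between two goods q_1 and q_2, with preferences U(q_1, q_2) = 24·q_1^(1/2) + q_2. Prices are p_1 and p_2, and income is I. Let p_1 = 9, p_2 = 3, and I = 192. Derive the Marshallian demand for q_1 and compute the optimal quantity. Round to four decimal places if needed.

Plugging in: q_1* = (12·3/9)² = 16.

q_1* = 16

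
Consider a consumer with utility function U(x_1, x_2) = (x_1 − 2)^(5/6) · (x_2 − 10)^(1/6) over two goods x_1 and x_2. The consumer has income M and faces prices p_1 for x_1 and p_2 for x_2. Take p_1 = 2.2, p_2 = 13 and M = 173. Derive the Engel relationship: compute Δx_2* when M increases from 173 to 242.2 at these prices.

Let x_1' = x_1−2, x_2' = x_2−10. MRS = 5·x_2'/x_1' = p_1/p_2.
After buying the subsistence bundle (2, 10), a share 5/6 of the remaining income goes to x_1: x_1* = 2 + 5/6·(M − 2p_1 − 10p_2)/p_1.
Discretionary income = 173 − 2·2.2 − 10·13 = 38.6; x_2* = 10 + 1/6·38.6/13 = 10.4949.
At M' = 242.2: x_2* = 11.3821. Change: 11.3821 − 10.4949 = 0.8872.

Δx_2* = 0.8872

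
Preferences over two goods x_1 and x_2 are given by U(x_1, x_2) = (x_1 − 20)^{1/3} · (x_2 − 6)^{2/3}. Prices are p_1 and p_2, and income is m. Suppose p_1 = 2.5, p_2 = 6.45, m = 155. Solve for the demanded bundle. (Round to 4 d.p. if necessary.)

Let x_1' = x_1−20, x_2' = x_2−6. MRS = (1/2)·x_2'/x_1' = p_1/p_2.
After buying the subsistence bundle (20, 6), a share 1/3 of the remaining income goes to x_1: x_1* = 20 + 1/3·(m − 20p_1 − 6p_2)/p_1.
Discretionary income = 155 − 20·2.5 − 6·6.45 = 66.3; x_1* = 20 + 1/3·66.3/2.5 = 28.84; x_2* = 6 + 2/3·66.3/6.45 = 12.8527.

x_1* = 28.84, x_2* = 12.8527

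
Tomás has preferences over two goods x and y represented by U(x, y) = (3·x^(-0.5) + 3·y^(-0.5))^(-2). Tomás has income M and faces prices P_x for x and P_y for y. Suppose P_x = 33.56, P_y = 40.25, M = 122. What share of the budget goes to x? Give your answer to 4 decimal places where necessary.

share on x = 0.4849

Substitute y = (y/x)·x into the budget: x* = M/(P_x + P_y·(y/x)).
Numerically y/x = 0.885871, so x* = 122/(33.56 + 40.25·0.885871) = 1.7626 and y* = 0.885871·1.7626 = 1.5614.
Expenditure on x: 33.56·1.7626 = 59.1525; share = 0.4849.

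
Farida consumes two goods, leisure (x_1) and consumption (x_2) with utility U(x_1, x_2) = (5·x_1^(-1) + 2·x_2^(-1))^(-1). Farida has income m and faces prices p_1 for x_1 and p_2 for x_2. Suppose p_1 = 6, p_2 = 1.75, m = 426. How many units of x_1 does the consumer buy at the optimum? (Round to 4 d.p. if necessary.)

x_1* = 52.9233

With the ratio pinned down, the budget gives x_1* = m/(p_1 + p_2·(x_2/x_1)) and x_2* = (x_2/x_1)·x_1*.
Numerically x_2/x_1 = 1.17108, so x_1* = 426/(6 + 1.75·1.17108) = 52.9233.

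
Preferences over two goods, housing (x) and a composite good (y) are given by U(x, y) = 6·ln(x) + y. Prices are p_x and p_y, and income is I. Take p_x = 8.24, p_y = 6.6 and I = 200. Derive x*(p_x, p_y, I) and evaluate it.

x* = 4.8058

Set MRS = p_x/p_y: (6/x)/1 = p_x/p_y.
So x*(p_x,p_y) = 6·p_y/p_x, independent of income; and y* = (I − 6·p_y)/p_y.
At the given prices: x* = 6·6.6/8.24 = 4.8058.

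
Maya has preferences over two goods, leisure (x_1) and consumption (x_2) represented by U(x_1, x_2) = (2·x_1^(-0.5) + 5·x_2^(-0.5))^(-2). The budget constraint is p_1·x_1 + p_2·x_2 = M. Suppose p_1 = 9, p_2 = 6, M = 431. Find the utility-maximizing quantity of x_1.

MRS = MU_x_1/MU_x_2 = (2/5)·(x_2/x_1)^(1.5). Set equal to p_1/p_2.
Solve for the ratio: x_2/x_1 = [(5/2)·p_1/p_2]^(2/3).
With the ratio pinned down, the budget gives x_1* = M/(p_1 + p_2·(x_2/x_1)) and x_2* = (x_2/x_1)·x_1*.
Numerically x_2/x_1 = 2.413723, so x_1* = 431/(9 + 6·2.413723) = 18.3542.

x_1* = 18.3542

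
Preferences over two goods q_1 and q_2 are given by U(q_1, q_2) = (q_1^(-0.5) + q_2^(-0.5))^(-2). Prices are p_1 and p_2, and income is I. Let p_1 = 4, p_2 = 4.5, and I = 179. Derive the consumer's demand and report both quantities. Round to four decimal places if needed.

From the CES first-order condition, (q_2/q_1)^(1.5) = p_1/p_2.
Hence q_2/q_1 = (p_1/p_2)^(1/(1.5)), i.e. raised to the 2/3 power.
With the ratio pinned down, the budget gives q_1* = I/(p_1 + p_2·(q_2/q_1)) and q_2* = (q_2/q_1)·q_1*.
Numerically q_2/q_1 = 0.924482, so q_1* = 179/(4 + 4.5·0.924482) = 21.9358 and q_2* = 0.924482·21.9358 = 20.2793.

q_1* = 21.9358, q_2* = 20.2793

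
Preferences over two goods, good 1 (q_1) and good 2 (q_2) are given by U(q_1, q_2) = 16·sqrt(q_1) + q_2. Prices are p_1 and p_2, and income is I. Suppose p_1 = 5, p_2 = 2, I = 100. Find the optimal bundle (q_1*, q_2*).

q_1* = 10.24, q_2* = 24.4

Plugging in: q_1* = (8·2/5)² = 10.24, q_2* = 24.4.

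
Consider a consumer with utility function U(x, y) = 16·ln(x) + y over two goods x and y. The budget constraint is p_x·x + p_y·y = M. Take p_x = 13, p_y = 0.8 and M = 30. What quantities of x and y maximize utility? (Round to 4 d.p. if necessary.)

MU_x = 16/x, MU_y = 1. Tangency: 16/x = p_x/p_y.
So x*(p_x,p_y) = 16·p_y/p_x, independent of income; and y* = (M − 16·p_y)/p_y.
At the given prices: x* = 16·0.8/13 = 0.9846, and y* = 21.5.

x* = 0.9846, y* = 21.5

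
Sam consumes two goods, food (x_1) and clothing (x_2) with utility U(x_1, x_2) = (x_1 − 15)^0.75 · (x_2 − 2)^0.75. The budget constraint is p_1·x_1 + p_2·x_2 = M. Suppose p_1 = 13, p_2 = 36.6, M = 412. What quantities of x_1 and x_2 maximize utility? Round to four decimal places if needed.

x_1* = 20.5308, x_2* = 3.9645

This is Cobb-Douglas in (x_1−15, x_2−2): tangency gives 0.75·p_2·(x_2−2) = 0.75·p_1·(x_1−15).
Substituting into the budget: x_1* = 15 + 0.5·(M − 15·p_1 − 2·p_2)/p_1, and x_2* = 2 + 0.5·(…)/p_2.
Discretionary income = 412 − 15·13 − 2·36.6 = 143.8; x_1* = 15 + 0.5·143.8/13 = 20.5308; x_2* = 2 + 0.5·143.8/36.6 = 3.9645.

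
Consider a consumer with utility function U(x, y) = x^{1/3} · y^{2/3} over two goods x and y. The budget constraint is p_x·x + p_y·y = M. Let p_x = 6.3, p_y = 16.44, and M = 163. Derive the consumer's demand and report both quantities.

x* = 8.6243, y* = 6.6099

MU_x/MU_y = (1/3·y)/(2/3·x); tangency sets this equal to p_x/p_y.
So 1/3·p_y·y = 2/3·p_x·x; combined with the budget, a share 1/3 of income goes to x.
Demand: x*(p_x,p_y,M) = 1/3·M/p_x and y* = 2/3·M/p_y.
At p_x=6.3, p_y=16.44, M=163: x* = 1/3·163/6.3 = 8.6243, y* = 6.6099.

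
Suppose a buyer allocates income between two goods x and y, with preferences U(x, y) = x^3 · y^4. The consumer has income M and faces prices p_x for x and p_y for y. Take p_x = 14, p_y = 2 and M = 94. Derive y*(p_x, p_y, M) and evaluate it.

MU_x/MU_y = (3·y)/(4·x); tangency sets this equal to p_x/p_y.
Rearranging, p_y·y = (4/3)·p_x·x. Substituting into the budget gives p_x·x·(1 + (4/3)) = M.
Demand: x*(p_x,p_y,M) = 3/7·M/p_x and y* = 4/7·M/p_y.
At p_x=14, p_y=2, M=94: y* = 4/7·94/2 = 26.8571.

y* = 26.8571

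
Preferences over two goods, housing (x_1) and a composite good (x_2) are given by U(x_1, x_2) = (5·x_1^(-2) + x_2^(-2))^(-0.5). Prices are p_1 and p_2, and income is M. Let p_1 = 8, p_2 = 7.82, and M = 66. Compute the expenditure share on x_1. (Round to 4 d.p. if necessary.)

Numerically x_2/x_1 = 0.589257, so x_1* = 66/(8 + 7.82·0.589257) = 5.2348 and x_2* = 0.589257·5.2348 = 3.0846.
Expenditure on x_1: 8·5.2348 = 41.8782; share = 0.6345.

share on x_1 = 0.6345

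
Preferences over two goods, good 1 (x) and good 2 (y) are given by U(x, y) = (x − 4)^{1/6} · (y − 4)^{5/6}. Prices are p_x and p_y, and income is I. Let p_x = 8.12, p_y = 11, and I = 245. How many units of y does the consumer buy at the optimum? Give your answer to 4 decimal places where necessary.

This is Cobb-Douglas in (x−4, y−4): tangency gives 1/6·p_y·(y−4) = 5/6·p_x·(x−4).
After buying the subsistence bundle (4, 4), a share 1/6 of the remaining income goes to x: x* = 4 + 1/6·(I − 4p_x − 4p_y)/p_x.
Discretionary income = 245 − 4·8.12 − 4·11 = 168.52; y* = 4 + 5/6·168.52/11 = 16.7667.

y* = 16.7667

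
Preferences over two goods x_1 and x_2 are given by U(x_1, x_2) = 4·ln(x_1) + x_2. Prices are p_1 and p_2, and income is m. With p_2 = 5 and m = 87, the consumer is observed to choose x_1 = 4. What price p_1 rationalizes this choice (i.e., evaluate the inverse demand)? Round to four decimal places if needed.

MU_x_1 = 4/x_1, MU_x_2 = 1. Tangency: 4/x_1 = p_1/p_2.
So x_1*(p_1,p_2) = 4·p_2/p_1, independent of income; and x_2* = (m − 4·p_2)/p_2.
Set x_1* = 4 in the demand function and solve for p_1: p_1 = 5.

p_1 = 5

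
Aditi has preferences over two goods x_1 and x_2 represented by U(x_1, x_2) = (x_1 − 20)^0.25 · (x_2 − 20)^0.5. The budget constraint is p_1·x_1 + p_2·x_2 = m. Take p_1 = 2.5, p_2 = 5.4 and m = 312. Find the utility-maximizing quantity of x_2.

x_2* = 39.0123

MRS = (1/2)·(x_2−20)/(x_1−20). Tangency with p_1/p_2 gives x_2−20 = 2·(p_1/p_2)·(x_1−20).
Substituting into the budget: x_1* = 20 + 1/3·(m − 20·p_1 − 20·p_2)/p_1, and x_2* = 20 + 2/3·(…)/p_2.
Discretionary income = 312 − 20·2.5 − 20·5.4 = 154; x_2* = 20 + 2/3·154/5.4 = 39.0123.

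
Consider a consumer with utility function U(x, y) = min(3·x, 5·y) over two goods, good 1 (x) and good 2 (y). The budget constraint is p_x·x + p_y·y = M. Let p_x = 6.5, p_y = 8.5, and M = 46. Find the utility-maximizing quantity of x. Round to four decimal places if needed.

Leontief preferences: the optimum is at the kink where x/5 = y/3, i.e. y = (3/5)·x.
Budget: p_x·x + p_y·(3/5)·x = M, so (5·p_x + 3·p_y)·x = 5·M.
Demand: x*(p_x,p_y,M) = 5·M/(5·p_x + 3·p_y), y* = 3·M/(5·p_x + 3·p_y).
Here 5·6.5 + 3·8.5 = 58, giving x* = 3.9655.

x* = 3.9655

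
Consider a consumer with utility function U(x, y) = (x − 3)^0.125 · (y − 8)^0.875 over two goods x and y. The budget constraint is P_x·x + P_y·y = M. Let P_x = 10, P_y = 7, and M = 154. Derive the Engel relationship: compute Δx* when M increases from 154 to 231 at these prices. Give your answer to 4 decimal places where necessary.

Δx* = 0.9625

Let x' = x−3, y' = y−8. MRS = (1/7)·y'/x' = P_x/P_y.
Substituting into the budget: x* = 3 + 0.125·(M − 3·P_x − 8·P_y)/P_x, and y* = 8 + 0.875·(…)/P_y.
Discretionary income = 154 − 3·10 − 8·7 = 68; x* = 3 + 0.125·68/10 = 3.85.
At M' = 231: x* = 4.8125. Change: 4.8125 − 3.85 = 0.9625.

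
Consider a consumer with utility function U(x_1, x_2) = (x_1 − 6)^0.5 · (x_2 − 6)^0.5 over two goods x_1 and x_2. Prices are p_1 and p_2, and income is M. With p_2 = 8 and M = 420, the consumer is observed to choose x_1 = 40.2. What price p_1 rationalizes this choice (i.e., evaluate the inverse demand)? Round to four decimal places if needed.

p_1 = 5

MRS = (x_2−6)/(x_1−6). Tangency with p_1/p_2 gives x_2−6 = (p_1/p_2)·(x_1−6).
Substituting into the budget: x_1* = 6 + 0.5·(M − 6·p_1 − 6·p_2)/p_1, and x_2* = 6 + 0.5·(…)/p_2.
Set x_1* = 40.2 in the demand function and solve for p_1: p_1 = 5.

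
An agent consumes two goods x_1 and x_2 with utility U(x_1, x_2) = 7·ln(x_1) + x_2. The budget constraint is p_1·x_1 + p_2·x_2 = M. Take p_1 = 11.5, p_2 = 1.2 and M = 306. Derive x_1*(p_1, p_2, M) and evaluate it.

x_1* = 0.7304

MU_x_1 = 7/x_1, MU_x_2 = 1. Tangency: 7/x_1 = p_1/p_2.
So x_1*(p_1,p_2) = 7·p_2/p_1, independent of income; and x_2* = (M − 7·p_2)/p_2.
At the given prices: x_1* = 7·1.2/11.5 = 0.7304.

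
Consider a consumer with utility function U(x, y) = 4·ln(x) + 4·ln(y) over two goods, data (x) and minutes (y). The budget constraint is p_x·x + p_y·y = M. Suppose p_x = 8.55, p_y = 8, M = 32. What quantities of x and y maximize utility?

x* = 1.8713, y* = 2

The MRS is y/x. Set MRS = p_x/p_y.
Rearranging, p_y·y = p_x·x. Substituting into the budget gives p_x·x·(1 + 1) = M.
Demand: x*(p_x,p_y,M) = 0.5·M/p_x and y* = 0.5·M/p_y.
At p_x=8.55, p_y=8, M=32: x* = 0.5·32/8.55 = 1.8713, y* = 2.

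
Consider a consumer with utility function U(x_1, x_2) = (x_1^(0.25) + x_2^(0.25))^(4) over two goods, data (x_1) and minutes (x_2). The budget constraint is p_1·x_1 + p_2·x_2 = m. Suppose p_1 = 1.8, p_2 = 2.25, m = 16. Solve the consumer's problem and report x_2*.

x_2* = 3.4234

Substitute x_2 = (x_2/x_1)·x_1 into the budget: x_1* = m/(p_1 + p_2·(x_2/x_1)).
Numerically x_2/x_1 = 0.742654, so x_1* = 16/(1.8 + 2.25·0.742654) = 4.6097 and x_2* = 0.742654·4.6097 = 3.4234.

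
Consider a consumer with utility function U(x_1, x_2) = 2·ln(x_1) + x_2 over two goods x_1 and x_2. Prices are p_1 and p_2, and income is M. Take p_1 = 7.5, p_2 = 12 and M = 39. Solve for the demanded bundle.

Set MRS = p_1/p_2: (2/x_1)/1 = p_1/p_2.
So x_1*(p_1,p_2) = 2·p_2/p_1, independent of income; and x_2* = (M − 2·p_2)/p_2.
At the given prices: x_1* = 2·12/7.5 = 3.2, and x_2* = 1.25.

x_1* = 3.2, x_2* = 1.25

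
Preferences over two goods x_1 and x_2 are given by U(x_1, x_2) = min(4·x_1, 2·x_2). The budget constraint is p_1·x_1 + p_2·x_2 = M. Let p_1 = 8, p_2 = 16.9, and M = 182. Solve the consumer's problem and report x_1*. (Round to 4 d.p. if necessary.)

Leontief preferences: the optimum is at the kink where x_1/2 = x_2/4, i.e. x_2 = 2·x_1.
Budget: p_1·x_1 + p_2·2·x_1 = M, so (2·p_1 + 4·p_2)·x_1 = 2·M.
Demand: x_1*(p_1,p_2,M) = 2·M/(2·p_1 + 4·p_2), x_2* = 4·M/(2·p_1 + 4·p_2).
Here 2·8 + 4·16.9 = 83.6, giving x_1* = 4.3541.

x_1* = 4.3541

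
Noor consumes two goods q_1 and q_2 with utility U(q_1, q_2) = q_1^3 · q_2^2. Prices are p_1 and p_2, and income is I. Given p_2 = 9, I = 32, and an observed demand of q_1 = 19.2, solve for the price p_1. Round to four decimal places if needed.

Tangency: MRS = (3/2)·q_2/q_1 = p_1/p_2.
So 3·p_2·q_2 = 2·p_1·q_1; combined with the budget, a share 0.6 of income goes to q_1.
Demand: q_1*(p_1,p_2,I) = 0.6·I/p_1 and q_2* = 0.4·I/p_2.
Set q_1* = 19.2 in the demand function and solve for p_1: p_1 = 1.

p_1 = 1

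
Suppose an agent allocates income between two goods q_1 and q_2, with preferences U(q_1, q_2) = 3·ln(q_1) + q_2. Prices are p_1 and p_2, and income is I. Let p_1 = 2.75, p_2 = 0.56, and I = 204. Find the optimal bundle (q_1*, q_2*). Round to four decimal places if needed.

q_1* = 0.6109, q_2* = 361.2857

Set MRS = p_1/p_2: (3/q_1)/1 = p_1/p_2.
So q_1*(p_1,p_2) = 3·p_2/p_1, independent of income; and q_2* = (I − 3·p_2)/p_2.
At the given prices: q_1* = 3·0.56/2.75 = 0.6109, and q_2* = 361.2857.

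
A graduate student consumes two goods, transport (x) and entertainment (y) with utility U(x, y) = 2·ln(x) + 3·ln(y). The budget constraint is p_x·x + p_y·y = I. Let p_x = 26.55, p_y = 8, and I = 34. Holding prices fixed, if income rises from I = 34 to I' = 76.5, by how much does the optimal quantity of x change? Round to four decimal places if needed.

Δx* = 0.6403

MU_x/MU_y = (2·y)/(3·x); tangency sets this equal to p_x/p_y.
So 2·p_y·y = 3·p_x·x; combined with the budget, a share 0.4 of income goes to x.
Demand: x*(p_x,p_y,I) = 0.4·I/p_x and y* = 0.6·I/p_y.
At p_x=26.55, p_y=8, I=34: x* = 0.4·34/26.55 = 0.5122.
At I' = 76.5: x* = 1.1525. Change: 1.1525 − 0.5122 = 0.6403.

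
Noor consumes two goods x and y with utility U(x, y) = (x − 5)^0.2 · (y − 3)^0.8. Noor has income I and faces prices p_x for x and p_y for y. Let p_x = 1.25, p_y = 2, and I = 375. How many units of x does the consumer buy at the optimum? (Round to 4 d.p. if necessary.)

x* = 63.04

This is Cobb-Douglas in (x−5, y−3): tangency gives 0.2·p_y·(y−3) = 0.8·p_x·(x−5).
Substituting into the budget: x* = 5 + 0.2·(I − 5·p_x − 3·p_y)/p_x, and y* = 3 + 0.8·(…)/p_y.
Discretionary income = 375 − 5·1.25 − 3·2 = 362.75; x* = 5 + 0.2·362.75/1.25 = 63.04.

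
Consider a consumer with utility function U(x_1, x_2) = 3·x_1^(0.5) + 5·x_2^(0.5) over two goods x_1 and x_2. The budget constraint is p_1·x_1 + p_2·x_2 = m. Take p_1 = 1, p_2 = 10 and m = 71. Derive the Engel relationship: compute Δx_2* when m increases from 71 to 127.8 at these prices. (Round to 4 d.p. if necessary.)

Δx_2* = 1.2348

MRS = MU_x_1/MU_x_2 = (3/5)·(x_2/x_1)^(0.5). Set equal to p_1/p_2.
Solve for the ratio: x_2/x_1 = [(5/3)·p_1/p_2]^(2).
Substitute x_2 = (x_2/x_1)·x_1 into the budget: x_1* = m/(p_1 + p_2·(x_2/x_1)).
Numerically x_2/x_1 = 0.027778, so x_1* = 71/(1 + 10·0.027778) = 55.5652 and x_2* = 0.027778·55.5652 = 1.5435.
At m' = 127.8: x_2* = 2.7783. Change: 2.7783 − 1.5435 = 1.2348.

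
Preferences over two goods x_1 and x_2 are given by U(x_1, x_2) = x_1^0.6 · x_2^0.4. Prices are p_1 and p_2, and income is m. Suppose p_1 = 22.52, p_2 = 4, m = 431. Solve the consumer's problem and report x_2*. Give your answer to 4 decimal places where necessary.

x_2* = 43.1

Tangency: MRS = (3/2)·x_2/x_1 = p_1/p_2.
Rearranging, p_2·x_2 = (2/3)·p_1·x_1. Substituting into the budget gives p_1·x_1·(1 + (2/3)) = m.
Demand: x_1*(p_1,p_2,m) = 0.6·m/p_1 and x_2* = 0.4·m/p_2.
At p_1=22.52, p_2=4, m=431: x_2* = 0.4·431/4 = 43.1.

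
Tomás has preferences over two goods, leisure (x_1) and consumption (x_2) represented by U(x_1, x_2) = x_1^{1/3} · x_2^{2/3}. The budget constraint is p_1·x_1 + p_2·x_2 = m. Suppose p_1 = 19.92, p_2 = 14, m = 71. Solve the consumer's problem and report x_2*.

Demand: x_1*(p_1,p_2,m) = 1/3·m/p_1 and x_2* = 2/3·m/p_2.
At p_1=19.92, p_2=14, m=71: x_2* = 2/3·71/14 = 3.381.

x_2* = 3.381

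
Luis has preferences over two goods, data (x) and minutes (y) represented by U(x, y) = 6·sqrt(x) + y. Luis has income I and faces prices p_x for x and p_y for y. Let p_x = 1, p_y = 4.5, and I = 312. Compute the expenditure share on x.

share on x = 0.5841

Thus x* = (3·p_y/p_x)² — independent of I — with the rest of income spent on y.
Plugging in: x* = (3·4.5/1)² = 182.25, y* = 28.8333.
Expenditure on x: 1·182.25 = 182.25; share = 0.5841.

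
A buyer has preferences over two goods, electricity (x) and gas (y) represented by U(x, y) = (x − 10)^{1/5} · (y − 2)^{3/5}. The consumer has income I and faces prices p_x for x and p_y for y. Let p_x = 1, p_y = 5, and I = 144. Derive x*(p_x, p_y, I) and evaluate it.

x* = 41

MRS = (1/3)·(y−2)/(x−10). Tangency with p_x/p_y gives y−2 = 3·(p_x/p_y)·(x−10).
Substituting into the budget: x* = 10 + 0.25·(I − 10·p_x − 2·p_y)/p_x, and y* = 2 + 0.75·(…)/p_y.
Discretionary income = 144 − 10·1 − 2·5 = 124; x* = 10 + 0.25·124/1 = 41.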